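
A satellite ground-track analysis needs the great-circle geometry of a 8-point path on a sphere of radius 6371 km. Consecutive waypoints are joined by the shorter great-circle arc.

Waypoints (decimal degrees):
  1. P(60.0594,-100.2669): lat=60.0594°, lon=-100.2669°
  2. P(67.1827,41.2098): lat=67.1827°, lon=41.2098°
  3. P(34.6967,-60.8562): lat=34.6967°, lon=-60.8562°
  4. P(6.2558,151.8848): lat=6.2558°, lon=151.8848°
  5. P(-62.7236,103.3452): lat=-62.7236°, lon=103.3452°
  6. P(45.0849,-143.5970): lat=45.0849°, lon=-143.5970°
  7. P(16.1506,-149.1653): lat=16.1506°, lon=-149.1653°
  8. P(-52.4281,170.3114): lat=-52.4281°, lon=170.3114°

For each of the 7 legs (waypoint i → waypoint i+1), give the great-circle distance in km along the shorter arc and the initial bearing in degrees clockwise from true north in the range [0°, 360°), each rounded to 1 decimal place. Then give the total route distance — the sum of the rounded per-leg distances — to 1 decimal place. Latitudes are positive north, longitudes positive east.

Leg 1: dist=5522.0 km, bearing=18.5°
Leg 2: dist=6976.3 km, bearing=295.2°
Leg 3: dist=14312.1 km, bearing=316.4°
Leg 4: dist=8693.6 km, bearing=200.5°
Leg 5: dist=15470.0 km, bearing=83.1°
Leg 6: dist=3259.2 km, bearing=191.0°
Leg 7: dist=8563.4 km, bearing=204.0°
Total: 62796.6 km

Leg 1: φ1=1.0482343, φ2=1.1725593, Δφ=0.1243250, Δλ=2.4692342 rad; a=sin²(Δφ/2)+cosφ1·cosφ2·sin²(Δλ/2)=0.1763454284; c=2·atan2(√a, √(1-a))=0.866747459; dist=6371·c=5522.048 ≈ 5522.0 km; running total=5522.0 km
Leg 1 bearing: y=sinΔλ·cosφ2=0.24153079, x=cosφ1·sinφ2-sinφ1·cosφ2·cosΔλ=0.72294796; θ=atan2(y, x)=18.4740° ≈ 18.5°
Leg 2: φ1=1.1725593, φ2=0.6055717, Δφ=-0.5669877, Δλ=-1.7813878 rad; a=sin²(Δφ/2)+cosφ1·cosφ2·sin²(Δλ/2)=0.2709806138; c=2·atan2(√a, √(1-a))=1.095008659; dist=6371·c=6976.300 ≈ 6976.3 km; running total=12498.3 km
Leg 2 bearing: y=sinΔλ·cosφ2=-0.80401285, x=cosφ1·sinφ2-sinφ1·cosφ2·cosΔλ=0.37916200; θ=atan2(y, x)=-64.7520° <0 so +360° → 295.2480° ≈ 295.2°
Leg 3: φ1=0.6055717, φ2=0.1091843, Δφ=-0.4963873, Δλ=3.7130309 rad; a=sin²(Δφ/2)+cosφ1·cosφ2·sin²(Δλ/2)=0.8127034286; c=2·atan2(√a, √(1-a))=2.246449163; dist=6371·c=14312.128 ≈ 14312.1 km; running total=26810.4 km
Leg 3 bearing: y=sinΔλ·cosφ2=-0.53762181, x=cosφ1·sinφ2-sinφ1·cosφ2·cosΔλ=0.56553431; θ=atan2(y, x)=-43.5506° <0 so +360° → 316.4494° ≈ 316.4°
Leg 4: φ1=0.1091843, φ2=-1.0947333, Δφ=-1.2039176, Δλ=-0.8471758 rad; a=sin²(Δφ/2)+cosφ1·cosφ2·sin²(Δλ/2)=0.3976136389; c=2·atan2(√a, √(1-a))=1.364564823; dist=6371·c=8693.642 ≈ 8693.6 km; running total=35504.0 km
Leg 4 bearing: y=sinΔλ·cosφ2=-0.34344384, x=cosφ1·sinφ2-sinφ1·cosφ2·cosΔλ=-0.91657758; θ=atan2(y, x)=-159.4589° <0 so +360° → 200.5411° ≈ 200.5°
Leg 5: φ1=-1.0947333, φ2=0.7868799, Δφ=1.8816133, Δλ=-4.3099545 rad; a=sin²(Δφ/2)+cosφ1·cosφ2·sin²(Δλ/2)=0.8780712766; c=2·atan2(√a, √(1-a))=2.428194626; dist=6371·c=15470.028 ≈ 15470.0 km; running total=50974.0 km
Leg 5 bearing: y=sinΔλ·cosφ2=0.64965139, x=cosφ1·sinφ2-sinφ1·cosφ2·cosΔλ=0.07874971; θ=atan2(y, x)=83.0884° ≈ 83.1°
Leg 6: φ1=0.7868799, φ2=0.2818811, Δφ=-0.5049988, Δλ=-0.0971852 rad; a=sin²(Δφ/2)+cosφ1·cosφ2·sin²(Δλ/2)=0.0640125885; c=2·atan2(√a, √(1-a))=0.511574435; dist=6371·c=3259.241 ≈ 3259.2 km; running total=54233.2 km
Leg 6 bearing: y=sinΔλ·cosφ2=-0.09320277, x=cosφ1·sinφ2-sinφ1·cosφ2·cosΔλ=-0.48059666; θ=atan2(y, x)=-169.0248° <0 so +360° → 190.9752° ≈ 191.0°
Leg 7: φ1=0.2818811, φ2=-0.9150430, Δφ=-1.1969241, Δλ=5.5759203 rad; a=sin²(Δφ/2)+cosφ1·cosφ2·sin²(Δλ/2)=0.3876300486; c=2·atan2(√a, √(1-a))=1.344120224; dist=6371·c=8563.390 ≈ 8563.4 km; running total=62796.6 km
Leg 7 bearing: y=sinΔλ·cosφ2=-0.39619370, x=cosφ1·sinφ2-sinφ1·cosφ2·cosΔλ=-0.89023734; θ=atan2(y, x)=-156.0089° <0 so +360° → 203.9911° ≈ 204.0°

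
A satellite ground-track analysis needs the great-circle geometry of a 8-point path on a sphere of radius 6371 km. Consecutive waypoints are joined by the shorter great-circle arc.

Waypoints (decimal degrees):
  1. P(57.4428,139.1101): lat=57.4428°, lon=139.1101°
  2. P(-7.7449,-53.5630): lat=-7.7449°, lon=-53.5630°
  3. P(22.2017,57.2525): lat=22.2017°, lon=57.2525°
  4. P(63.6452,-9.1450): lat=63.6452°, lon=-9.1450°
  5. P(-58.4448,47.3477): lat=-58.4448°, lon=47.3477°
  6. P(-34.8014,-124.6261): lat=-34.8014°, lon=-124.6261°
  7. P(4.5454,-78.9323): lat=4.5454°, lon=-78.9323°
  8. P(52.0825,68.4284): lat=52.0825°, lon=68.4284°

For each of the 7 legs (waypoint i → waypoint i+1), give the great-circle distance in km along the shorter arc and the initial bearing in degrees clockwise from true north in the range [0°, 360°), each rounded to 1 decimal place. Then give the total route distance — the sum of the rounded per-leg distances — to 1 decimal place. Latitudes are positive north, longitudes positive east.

Leg 1: dist=14381.2 km, bearing=16.3°
Leg 2: dist=12469.8 km, bearing=69.1°
Leg 3: dist=6648.4 km, bearing=331.9°
Leg 4: dist=14393.5 km, bearing=145.6°
Leg 5: dist=9619.7 km, bearing=186.6°
Leg 6: dist=6474.8 km, bearing=57.0°
Leg 7: dist=13005.1 km, bearing=21.8°
Total: 76992.5 km

Leg 1: φ1=1.0025660, φ2=-0.1351740, Δφ=-1.1377400, Δλ=-3.3627800 rad; a=sin²(Δφ/2)+cosφ1·cosφ2·sin²(Δλ/2)=0.8169134704; c=2·atan2(√a, √(1-a))=2.257287294; dist=6371·c=14381.177 ≈ 14381.2 km; running total=14381.2 km
Leg 1 bearing: y=sinΔλ·cosφ2=0.21738689, x=cosφ1·sinφ2-sinφ1·cosφ2·cosΔλ=0.74229802; θ=atan2(y, x)=16.3230° ≈ 16.3°
Leg 2: φ1=-0.1351740, φ2=0.3874928, Δφ=0.5226668, Δλ=1.9340953 rad; a=sin²(Δφ/2)+cosφ1·cosφ2·sin²(Δλ/2)=0.6884672541; c=2·atan2(√a, √(1-a))=1.957280777; dist=6371·c=12469.836 ≈ 12469.8 km; running total=26851.0 km
Leg 2 bearing: y=sinΔλ·cosφ2=0.86542814, x=cosφ1·sinφ2-sinφ1·cosφ2·cosΔλ=0.33008258; θ=atan2(y, x)=69.1227° ≈ 69.1°
Leg 3: φ1=0.3874928, φ2=1.1108183, Δφ=0.7233255, Δλ=-1.1588550 rad; a=sin²(Δφ/2)+cosφ1·cosφ2·sin²(Δλ/2)=0.2484202552; c=2·atan2(√a, √(1-a))=1.043545428; dist=6371·c=6648.428 ≈ 6648.4 km; running total=33499.4 km
Leg 3 bearing: y=sinΔλ·cosφ2=-0.40679171, x=cosφ1·sinφ2-sinφ1·cosφ2·cosΔλ=0.76246379; θ=atan2(y, x)=-28.0809° <0 so +360° → 331.9191° ≈ 331.9°
Leg 4: φ1=1.1108183, φ2=-1.0200542, Δφ=-2.1308725, Δλ=0.9859836 rad; a=sin²(Δφ/2)+cosφ1·cosφ2·sin²(Δλ/2)=0.8176592404; c=2·atan2(√a, √(1-a))=2.259217183; dist=6371·c=14393.473 ≈ 14393.5 km; running total=47892.9 km
Leg 4 bearing: y=sinΔλ·cosφ2=0.43635214, x=cosφ1·sinφ2-sinφ1·cosφ2·cosΔλ=-0.63715559; θ=atan2(y, x)=145.5949° ≈ 145.6°
Leg 5: φ1=-1.0200542, φ2=-0.6073990, Δφ=0.4126552, Δλ=-3.0015090 rad; a=sin²(Δφ/2)+cosφ1·cosφ2·sin²(Δλ/2)=0.4695820334; c=2·atan2(√a, √(1-a))=1.509922805; dist=6371·c=9619.718 ≈ 9619.7 km; running total=57512.6 km
Leg 5 bearing: y=sinΔλ·cosφ2=-0.11465176, x=cosφ1·sinφ2-sinφ1·cosφ2·cosΔλ=-0.99154121; θ=atan2(y, x)=-173.4042° <0 so +360° → 186.5958° ≈ 186.6°
Leg 6: φ1=-0.6073990, φ2=0.0793322, Δφ=0.6867312, Δλ=0.7975073 rad; a=sin²(Δφ/2)+cosφ1·cosφ2·sin²(Δλ/2)=0.2367384934; c=2·atan2(√a, √(1-a))=1.016290764; dist=6371·c=6474.788 ≈ 6474.8 km; running total=63987.4 km
Leg 6 bearing: y=sinΔλ·cosφ2=0.71336643, x=cosφ1·sinφ2-sinφ1·cosφ2·cosΔλ=0.46247362; θ=atan2(y, x)=57.0448° ≈ 57.0°
Leg 7: φ1=0.0793322, φ2=0.9090111, Δφ=0.8296789, Δλ=2.5719294 rad; a=sin²(Δφ/2)+cosφ1·cosφ2·sin²(Δλ/2)=0.7266675098; c=2·atan2(√a, √(1-a))=2.041299700; dist=6371·c=13005.120 ≈ 13005.1 km; running total=76992.5 km
Leg 7 bearing: y=sinΔλ·cosφ2=0.33144378, x=cosφ1·sinφ2-sinφ1·cosφ2·cosΔλ=0.82742515; θ=atan2(y, x)=21.8297° ≈ 21.8°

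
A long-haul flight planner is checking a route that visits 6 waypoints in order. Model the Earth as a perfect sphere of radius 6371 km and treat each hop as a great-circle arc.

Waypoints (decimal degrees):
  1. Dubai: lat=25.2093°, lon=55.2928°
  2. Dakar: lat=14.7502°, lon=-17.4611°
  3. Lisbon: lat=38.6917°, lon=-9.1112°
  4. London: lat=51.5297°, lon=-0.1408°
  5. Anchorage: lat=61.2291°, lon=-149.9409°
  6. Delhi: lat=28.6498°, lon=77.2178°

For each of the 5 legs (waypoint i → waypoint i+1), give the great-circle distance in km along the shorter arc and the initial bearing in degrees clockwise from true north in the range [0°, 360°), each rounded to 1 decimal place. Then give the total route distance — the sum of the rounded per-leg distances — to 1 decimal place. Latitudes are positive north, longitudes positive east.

Leg 1: dist=7607.7 km, bearing=276.7°
Leg 2: dist=2785.1 km, bearing=15.5°
Leg 3: dist=1588.9 km, bearing=23.1°
Leg 4: dist=7193.4 km, bearing=344.5°
Leg 5: dist=9157.3 km, bearing=319.5°
Total: 28332.4 km

Leg 1: φ1=0.4399853, φ2=0.2574396, Δφ=-0.1825457, Δλ=-1.2697951 rad; a=sin²(Δφ/2)+cosφ1·cosφ2·sin²(Δλ/2)=0.3160786139; c=2·atan2(√a, √(1-a))=1.194108253; dist=6371·c=7607.664 ≈ 7607.7 km; running total=7607.7 km
Leg 1 bearing: y=sinΔλ·cosφ2=-0.92356683, x=cosφ1·sinφ2-sinφ1·cosφ2·cosΔλ=0.10824052; θ=atan2(y, x)=-83.3155° <0 so +360° → 276.6845° ≈ 276.7°
Leg 2: φ1=0.2574396, φ2=0.6752976, Δφ=0.4178580, Δλ=0.1457332 rad; a=sin²(Δφ/2)+cosφ1·cosφ2·sin²(Δλ/2)=0.0470204176; c=2·atan2(√a, √(1-a))=0.437156495; dist=6371·c=2785.124 ≈ 2785.1 km; running total=10392.8 km
Leg 2 bearing: y=sinΔλ·cosφ2=0.11334565, x=cosφ1·sinφ2-sinφ1·cosφ2·cosΔλ=0.40791023; θ=atan2(y, x)=15.5290° ≈ 15.5°
Leg 3: φ1=0.6752976, φ2=0.8993629, Δφ=0.2240654, Δλ=0.1565630 rad; a=sin²(Δφ/2)+cosφ1·cosφ2·sin²(Δλ/2)=0.0154683895; c=2·atan2(√a, √(1-a))=0.249389744; dist=6371·c=1588.862 ≈ 1588.9 km; running total=11981.7 km
Leg 3 bearing: y=sinΔλ·cosφ2=0.09700182, x=cosφ1·sinφ2-sinφ1·cosφ2·cosΔλ=0.22695180; θ=atan2(y, x)=23.1424° ≈ 23.1°
Leg 4: φ1=0.8993629, φ2=1.0686494, Δφ=0.1692865, Δλ=-2.6145050 rad; a=sin²(Δφ/2)+cosφ1·cosφ2·sin²(Δλ/2)=0.2862539848; c=2·atan2(√a, √(1-a))=1.129079620; dist=6371·c=7193.366 ≈ 7193.4 km; running total=19175.1 km
Leg 4 bearing: y=sinΔλ·cosφ2=-0.24210707, x=cosφ1·sinφ2-sinφ1·cosφ2·cosΔλ=0.87099640; θ=atan2(y, x)=-15.5341° <0 so +360° → 344.4659° ≈ 344.5°
Leg 5: φ1=1.0686494, φ2=0.5000333, Δφ=-0.5686161, Δλ=3.9646672 rad; a=sin²(Δφ/2)+cosφ1·cosφ2·sin²(Δλ/2)=0.4334696170; c=2·atan2(√a, √(1-a))=1.437339755; dist=6371·c=9157.292 ≈ 9157.3 km; running total=28332.4 km
Leg 5 bearing: y=sinΔλ·cosφ2=-0.64346685, x=cosφ1·sinφ2-sinφ1·cosφ2·cosΔλ=0.75382044; θ=atan2(y, x)=-40.4843° <0 so +360° → 319.5157° ≈ 319.5°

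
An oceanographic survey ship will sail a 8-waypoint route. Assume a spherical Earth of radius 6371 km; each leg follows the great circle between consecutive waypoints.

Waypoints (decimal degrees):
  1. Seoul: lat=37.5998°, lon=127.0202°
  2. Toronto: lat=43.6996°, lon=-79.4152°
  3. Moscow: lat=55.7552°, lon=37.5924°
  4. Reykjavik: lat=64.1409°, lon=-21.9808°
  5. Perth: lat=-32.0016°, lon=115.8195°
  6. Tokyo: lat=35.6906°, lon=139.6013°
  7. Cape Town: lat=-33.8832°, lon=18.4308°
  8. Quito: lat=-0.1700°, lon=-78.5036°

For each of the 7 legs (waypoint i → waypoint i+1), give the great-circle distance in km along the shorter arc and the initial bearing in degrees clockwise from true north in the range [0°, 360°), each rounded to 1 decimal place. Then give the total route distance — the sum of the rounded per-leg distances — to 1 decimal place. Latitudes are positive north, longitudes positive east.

Leg 1: φ1=0.6562403, φ2=0.7627019, Δφ=0.1064616, Δλ=-3.6029774 rad; a=sin²(Δφ/2)+cosφ1·cosφ2·sin²(Δλ/2)=0.5456884583; c=2·atan2(√a, √(1-a))=1.662300886; dist=6371·c=10590.519 ≈ 10590.5 km; running total=10590.5 km
Leg 1 bearing: y=sinΔλ·cosφ2=0.32185881, x=cosφ1·sinφ2-sinφ1·cosφ2·cosΔλ=0.94236785; θ=atan2(y, x)=18.8572° ≈ 18.9°
Leg 2: φ1=0.7627019, φ2=0.9731118, Δφ=0.2104099, Δλ=2.0421679 rad; a=sin²(Δφ/2)+cosφ1·cosφ2·sin²(Δλ/2)=0.3068206058; c=2·atan2(√a, √(1-a))=1.174115775; dist=6371·c=7480.292 ≈ 7480.3 km; running total=18070.8 km
Leg 2 bearing: y=sinΔλ·cosφ2=0.50136213, x=cosφ1·sinφ2-sinφ1·cosφ2·cosΔλ=0.77418532; θ=atan2(y, x)=32.9271° ≈ 32.9°
Leg 3: φ1=0.9731118, φ2=1.1194699, Δφ=0.1463581, Δλ=-1.0397485 rad; a=sin²(Δφ/2)+cosφ1·cosφ2·sin²(Δλ/2)=0.0659156561; c=2·atan2(√a, √(1-a))=0.519296162; dist=6371·c=3308.436 ≈ 3308.4 km; running total=21379.2 km
Leg 3 bearing: y=sinΔλ·cosφ2=-0.37609028, x=cosφ1·sinφ2-sinφ1·cosφ2·cosΔλ=0.32378886; θ=atan2(y, x)=-49.2737° <0 so +360° → 310.7263° ≈ 310.7°
Leg 4: φ1=1.1194699, φ2=-0.5585333, Δφ=-1.6780032, Δλ=2.4050689 rad; a=sin²(Δφ/2)+cosφ1·cosφ2·sin²(Δλ/2)=0.8754439503; c=2·atan2(√a, √(1-a))=2.420201809; dist=6371·c=15419.106 ≈ 15419.1 km; running total=36798.3 km
Leg 4 bearing: y=sinΔλ·cosφ2=0.56963814, x=cosφ1·sinφ2-sinφ1·cosφ2·cosΔλ=0.33418521; θ=atan2(y, x)=59.6015° ≈ 59.6°
Leg 5: φ1=-0.5585333, φ2=0.6229185, Δφ=1.1814518, Δλ=0.4150707 rad; a=sin²(Δφ/2)+cosφ1·cosφ2·sin²(Δλ/2)=0.3394507955; c=2·atan2(√a, √(1-a))=1.243907241; dist=6371·c=7924.933 ≈ 7924.9 km; running total=44723.2 km
Leg 5 bearing: y=sinΔλ·cosφ2=0.32751505, x=cosφ1·sinφ2-sinφ1·cosφ2·cosΔλ=0.88861111; θ=atan2(y, x)=20.2324° ≈ 20.2°
Leg 6: φ1=0.6229185, φ2=-0.5913734, Δφ=-1.2142919, Δλ=-2.1148242 rad; a=sin²(Δφ/2)+cosφ1·cosφ2·sin²(Δλ/2)=0.8371172348; c=2·atan2(√a, √(1-a))=2.310723961; dist=6371·c=14721.622 ≈ 14721.6 km; running total=59444.8 km
Leg 6 bearing: y=sinΔλ·cosφ2=-0.71032403, x=cosφ1·sinφ2-sinφ1·cosφ2·cosΔλ=-0.20210803; θ=atan2(y, x)=-105.8826° <0 so +360° → 254.1174° ≈ 254.1°
Leg 7: φ1=-0.5913734, φ2=-0.0029671, Δφ=0.5884063, Δλ=-1.6918244 rad; a=sin²(Δφ/2)+cosφ1·cosφ2·sin²(Δλ/2)=0.5492874596; c=2·atan2(√a, √(1-a))=1.669531591; dist=6371·c=10636.586 ≈ 10636.6 km; running total=70081.4 km
Leg 7 bearing: y=sinΔλ·cosφ2=-0.99268066, x=cosφ1·sinφ2-sinφ1·cosφ2·cosΔλ=-0.06977166; θ=atan2(y, x)=-94.0205° <0 so +360° → 265.9795° ≈ 266.0°

Leg 1: dist=10590.5 km, bearing=18.9°
Leg 2: dist=7480.3 km, bearing=32.9°
Leg 3: dist=3308.4 km, bearing=310.7°
Leg 4: dist=15419.1 km, bearing=59.6°
Leg 5: dist=7924.9 km, bearing=20.2°
Leg 6: dist=14721.6 km, bearing=254.1°
Leg 7: dist=10636.6 km, bearing=266.0°
Total: 70081.4 km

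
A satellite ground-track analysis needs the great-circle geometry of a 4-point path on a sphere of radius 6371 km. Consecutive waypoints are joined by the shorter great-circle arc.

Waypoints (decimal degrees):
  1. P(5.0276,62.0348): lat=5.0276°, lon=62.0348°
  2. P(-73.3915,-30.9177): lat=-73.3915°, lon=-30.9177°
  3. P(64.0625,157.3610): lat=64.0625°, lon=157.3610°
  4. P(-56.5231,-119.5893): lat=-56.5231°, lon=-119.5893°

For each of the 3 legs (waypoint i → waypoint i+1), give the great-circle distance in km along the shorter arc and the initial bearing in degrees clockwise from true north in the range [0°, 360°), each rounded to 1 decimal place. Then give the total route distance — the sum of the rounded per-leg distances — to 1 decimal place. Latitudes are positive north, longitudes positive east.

Leg 1: φ1=0.0877482, φ2=-1.2809233, Δφ=-1.3686715, Δλ=-1.6223272 rad; a=sin²(Δφ/2)+cosφ1·cosφ2·sin²(Δλ/2)=0.5493226982; c=2·atan2(√a, √(1-a))=1.669602413; dist=6371·c=10637.037 ≈ 10637.0 km; running total=10637.0 km
Leg 1 bearing: y=sinΔλ·cosφ2=-0.28545112, x=cosφ1·sinφ2-sinφ1·cosφ2·cosΔλ=-0.95330307; θ=atan2(y, x)=-163.3305° <0 so +360° → 196.6695° ≈ 196.7°
Leg 2: φ1=-1.2809233, φ2=1.1181016, Δφ=2.3990249, Δλ=3.2860832 rad; a=sin²(Δφ/2)+cosφ1·cosφ2·sin²(Δλ/2)=0.9927355072; c=2·atan2(√a, √(1-a))=2.970921599; dist=6371·c=18927.742 ≈ 18927.7 km; running total=29564.7 km
Leg 2 bearing: y=sinΔλ·cosφ2=-0.06297912, x=cosφ1·sinφ2-sinφ1·cosφ2·cosΔλ=-0.15773557; θ=atan2(y, x)=-158.2346° <0 so +360° → 201.7654° ≈ 201.8°
Leg 3: φ1=1.1181016, φ2=-0.9865142, Δφ=-2.1046158, Δλ=-4.8336946 rad; a=sin²(Δφ/2)+cosφ1·cosφ2·sin²(Δλ/2)=0.8604474534; c=2·atan2(√a, √(1-a))=2.375889049; dist=6371·c=15136.789 ≈ 15136.8 km; running total=44701.5 km
Leg 3 bearing: y=sinΔλ·cosφ2=0.54754730, x=cosφ1·sinφ2-sinφ1·cosφ2·cosΔλ=-0.42485584; θ=atan2(y, x)=127.8088° ≈ 127.8°

Leg 1: dist=10637.0 km, bearing=196.7°
Leg 2: dist=18927.7 km, bearing=201.8°
Leg 3: dist=15136.8 km, bearing=127.8°
Total: 44701.5 km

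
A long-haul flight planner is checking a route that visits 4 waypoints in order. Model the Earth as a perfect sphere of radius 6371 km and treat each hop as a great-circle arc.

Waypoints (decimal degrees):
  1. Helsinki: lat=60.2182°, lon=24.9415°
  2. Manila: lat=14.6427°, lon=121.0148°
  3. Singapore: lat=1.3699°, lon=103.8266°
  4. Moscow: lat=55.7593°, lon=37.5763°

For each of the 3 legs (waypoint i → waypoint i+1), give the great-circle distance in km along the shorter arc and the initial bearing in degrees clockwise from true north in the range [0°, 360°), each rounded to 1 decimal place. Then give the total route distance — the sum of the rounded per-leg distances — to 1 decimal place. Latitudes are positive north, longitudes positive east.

Leg 1: φ1=1.0510059, φ2=0.2555633, Δφ=-0.7954425, Δλ=1.6767954 rad; a=sin²(Δφ/2)+cosφ1·cosφ2·sin²(Δλ/2)=0.4157207412; c=2·atan2(√a, √(1-a))=1.401429248; dist=6371·c=8928.506 ≈ 8928.5 km; running total=8928.5 km
Leg 1 bearing: y=sinΔλ·cosφ2=0.96209069, x=cosφ1·sinφ2-sinφ1·cosφ2·cosΔλ=0.21440504; θ=atan2(y, x)=77.4367° ≈ 77.4°
Leg 2: φ1=0.2555633, φ2=0.0239093, Δφ=-0.2316541, Δλ=-0.2999907 rad; a=sin²(Δφ/2)+cosφ1·cosφ2·sin²(Δλ/2)=0.0349549491; c=2·atan2(√a, √(1-a))=0.376138271; dist=6371·c=2396.377 ≈ 2396.4 km; running total=11324.9 km
Leg 2 bearing: y=sinΔλ·cosφ2=-0.29542684, x=cosφ1·sinφ2-sinφ1·cosφ2·cosΔλ=-0.21830113; θ=atan2(y, x)=-126.4620° <0 so +360° → 233.5380° ≈ 233.5°
Leg 3: φ1=0.0239093, φ2=0.9731834, Δφ=0.9492741, Δλ=-1.1562859 rad; a=sin²(Δφ/2)+cosφ1·cosφ2·sin²(Δλ/2)=0.3768451139; c=2·atan2(√a, √(1-a))=1.321925458; dist=6371·c=8421.987 ≈ 8422.0 km; running total=19746.9 km
Leg 3 bearing: y=sinΔλ·cosφ2=-0.51502018, x=cosφ1·sinφ2-sinφ1·cosφ2·cosΔλ=0.82102723; θ=atan2(y, x)=-32.0995° <0 so +360° → 327.9005° ≈ 327.9°

Leg 1: dist=8928.5 km, bearing=77.4°
Leg 2: dist=2396.4 km, bearing=233.5°
Leg 3: dist=8422.0 km, bearing=327.9°
Total: 19746.9 km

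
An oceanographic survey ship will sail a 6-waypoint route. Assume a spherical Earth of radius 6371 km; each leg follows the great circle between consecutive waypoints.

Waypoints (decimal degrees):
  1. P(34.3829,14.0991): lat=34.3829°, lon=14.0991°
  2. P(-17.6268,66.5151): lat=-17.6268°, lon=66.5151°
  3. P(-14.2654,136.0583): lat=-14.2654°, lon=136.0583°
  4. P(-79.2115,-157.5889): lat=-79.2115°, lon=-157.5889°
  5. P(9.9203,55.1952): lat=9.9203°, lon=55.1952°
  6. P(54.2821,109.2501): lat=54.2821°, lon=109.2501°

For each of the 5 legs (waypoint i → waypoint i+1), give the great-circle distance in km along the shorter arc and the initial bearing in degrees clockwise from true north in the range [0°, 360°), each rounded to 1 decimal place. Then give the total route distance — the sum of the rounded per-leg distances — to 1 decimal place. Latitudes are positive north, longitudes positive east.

Leg 1: φ1=0.6000948, φ2=-0.3076457, Δφ=-0.9077405, Δλ=0.9148318 rad; a=sin²(Δφ/2)+cosφ1·cosφ2·sin²(Δλ/2)=0.3456401031; c=2·atan2(√a, √(1-a))=1.256949541; dist=6371·c=8008.026 ≈ 8008.0 km; running total=8008.0 km
Leg 1 bearing: y=sinΔλ·cosφ2=0.75525331, x=cosφ1·sinφ2-sinφ1·cosφ2·cosΔλ=-0.57817344; θ=atan2(y, x)=127.4353° ≈ 127.4°
Leg 2: φ1=-0.3076457, φ2=-0.2489782, Δφ=0.0586675, Δλ=1.2137578 rad; a=sin²(Δφ/2)+cosφ1·cosφ2·sin²(Δλ/2)=0.3012806696; c=2·atan2(√a, √(1-a))=1.162072432; dist=6371·c=7403.563 ≈ 7403.6 km; running total=15411.6 km
Leg 2 bearing: y=sinΔλ·cosφ2=0.90804528, x=cosφ1·sinφ2-sinφ1·cosφ2·cosΔλ=-0.13227348; θ=atan2(y, x)=98.2879° ≈ 98.3°
Leg 3: φ1=-0.2489782, φ2=-1.3825015, Δφ=-1.1335233, Δλ=-5.1251105 rad; a=sin²(Δφ/2)+cosφ1·cosφ2·sin²(Δλ/2)=0.3425882282; c=2·atan2(√a, √(1-a))=1.250525588; dist=6371·c=7967.099 ≈ 7967.1 km; running total=23378.7 km
Leg 3 bearing: y=sinΔλ·cosφ2=0.17146679, x=cosφ1·sinφ2-sinφ1·cosφ2·cosΔλ=-0.93353376; θ=atan2(y, x)=169.5922° ≈ 169.6°
Leg 4: φ1=-1.3825015, φ2=0.1731419, Δφ=1.5556434, Δλ=3.7137831 rad; a=sin²(Δφ/2)+cosφ1·cosφ2·sin²(Δλ/2)=0.6621245143; c=2·atan2(√a, √(1-a))=1.901014084; dist=6371·c=12111.361 ≈ 12111.4 km; running total=35490.1 km
Leg 4 bearing: y=sinΔλ·cosφ2=-0.53337898, x=cosφ1·sinφ2-sinφ1·cosφ2·cosΔλ=-0.78126143; θ=atan2(y, x)=-145.6781° <0 so +360° → 214.3219° ≈ 214.3°
Leg 5: φ1=0.1731419, φ2=0.9474014, Δφ=0.7742595, Δλ=0.9434360 rad; a=sin²(Δφ/2)+cosφ1·cosφ2·sin²(Δλ/2)=0.2612788538; c=2·atan2(√a, √(1-a))=1.073054833; dist=6371·c=6836.432 ≈ 6836.4 km; running total=42326.5 km
Leg 5 bearing: y=sinΔλ·cosφ2=0.47262857, x=cosφ1·sinφ2-sinφ1·cosφ2·cosΔλ=0.74072336; θ=atan2(y, x)=32.5405° ≈ 32.5°

Leg 1: dist=8008.0 km, bearing=127.4°
Leg 2: dist=7403.6 km, bearing=98.3°
Leg 3: dist=7967.1 km, bearing=169.6°
Leg 4: dist=12111.4 km, bearing=214.3°
Leg 5: dist=6836.4 km, bearing=32.5°
Total: 42326.5 km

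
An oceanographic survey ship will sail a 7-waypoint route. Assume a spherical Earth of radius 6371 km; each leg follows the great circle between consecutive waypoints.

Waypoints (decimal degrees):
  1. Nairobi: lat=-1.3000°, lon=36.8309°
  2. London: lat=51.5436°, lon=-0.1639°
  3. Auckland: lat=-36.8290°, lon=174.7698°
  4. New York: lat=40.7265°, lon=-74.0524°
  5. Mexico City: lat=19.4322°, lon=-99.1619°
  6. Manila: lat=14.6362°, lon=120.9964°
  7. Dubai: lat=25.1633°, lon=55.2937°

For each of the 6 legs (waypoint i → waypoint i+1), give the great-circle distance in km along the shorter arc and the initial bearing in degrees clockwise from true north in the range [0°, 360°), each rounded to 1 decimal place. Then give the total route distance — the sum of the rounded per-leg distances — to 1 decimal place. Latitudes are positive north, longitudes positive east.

Leg 1: φ1=-0.0226893, φ2=0.8996055, Δφ=0.9222948, Δλ=-0.6456811 rad; a=sin²(Δφ/2)+cosφ1·cosφ2·sin²(Δλ/2)=0.2605866925; c=2·atan2(√a, √(1-a))=1.071478670; dist=6371·c=6826.391 ≈ 6826.4 km; running total=6826.4 km
Leg 1 bearing: y=sinΔλ·cosφ2=-0.37423507, x=cosφ1·sinφ2-sinφ1·cosφ2·cosΔλ=0.79414935; θ=atan2(y, x)=-25.2317° <0 so +360° → 334.7683° ≈ 334.8°
Leg 2: φ1=0.8996055, φ2=-0.6427873, Δφ=-1.5423928, Δλ=3.0531690 rad; a=sin²(Δφ/2)+cosφ1·cosφ2·sin²(Δλ/2)=0.9826291191; c=2·atan2(√a, √(1-a))=2.877226198; dist=6371·c=18330.808 ≈ 18330.8 km; running total=25157.2 km
Leg 2 bearing: y=sinΔλ·cosφ2=0.07068455, x=cosφ1·sinφ2-sinφ1·cosφ2·cosΔλ=0.25155562; θ=atan2(y, x)=15.6948° ≈ 15.7°
Leg 3: φ1=-0.6427873, φ2=0.7108115, Δφ=1.3535988, Δλ=-4.3427666 rad; a=sin²(Δφ/2)+cosφ1·cosφ2·sin²(Δλ/2)=0.8051178064; c=2·atan2(√a, √(1-a))=2.227154292; dist=6371·c=14189.200 ≈ 14189.2 km; running total=39346.4 km
Leg 3 bearing: y=sinΔλ·cosφ2=0.70665155, x=cosφ1·sinφ2-sinφ1·cosφ2·cosΔλ=0.35812859; θ=atan2(y, x)=63.1243° ≈ 63.1°
Leg 4: φ1=0.7108115, φ2=0.3391559, Δφ=-0.3716556, Δλ=-0.4382434 rad; a=sin²(Δφ/2)+cosφ1·cosφ2·sin²(Δλ/2)=0.0679047162; c=2·atan2(√a, √(1-a))=0.527256867; dist=6371·c=3359.154 ≈ 3359.2 km; running total=42705.6 km
Leg 4 bearing: y=sinΔλ·cosφ2=-0.40017685, x=cosφ1·sinφ2-sinφ1·cosφ2·cosΔλ=-0.30501337; θ=atan2(y, x)=-127.3145° <0 so +360° → 232.6855° ≈ 232.7°
Leg 5: φ1=0.3391559, φ2=0.2554499, Δφ=-0.0837060, Δλ=3.8424872 rad; a=sin²(Δφ/2)+cosφ1·cosφ2·sin²(Δλ/2)=0.8066386561; c=2·atan2(√a, √(1-a))=2.230999459; dist=6371·c=14213.698 ≈ 14213.7 km; running total=56919.3 km
Leg 5 bearing: y=sinΔλ·cosφ2=-0.62397438, x=cosφ1·sinφ2-sinφ1·cosφ2·cosΔλ=0.48430043; θ=atan2(y, x)=-52.1830° <0 so +360° → 307.8170° ≈ 307.8°
Leg 6: φ1=0.2554499, φ2=0.4391824, Δφ=0.1837326, Δλ=-1.1467284 rad; a=sin²(Δφ/2)+cosφ1·cosφ2·sin²(Δλ/2)=0.2661114333; c=2·atan2(√a, √(1-a))=1.084022219; dist=6371·c=6906.306 ≈ 6906.3 km; running total=63825.6 km
Leg 6 bearing: y=sinΔλ·cosφ2=-0.82492829, x=cosφ1·sinφ2-sinφ1·cosφ2·cosΔλ=0.31729777; θ=atan2(y, x)=-68.9614° <0 so +360° → 291.0386° ≈ 291.0°

Leg 1: dist=6826.4 km, bearing=334.8°
Leg 2: dist=18330.8 km, bearing=15.7°
Leg 3: dist=14189.2 km, bearing=63.1°
Leg 4: dist=3359.2 km, bearing=232.7°
Leg 5: dist=14213.7 km, bearing=307.8°
Leg 6: dist=6906.3 km, bearing=291.0°
Total: 63825.6 km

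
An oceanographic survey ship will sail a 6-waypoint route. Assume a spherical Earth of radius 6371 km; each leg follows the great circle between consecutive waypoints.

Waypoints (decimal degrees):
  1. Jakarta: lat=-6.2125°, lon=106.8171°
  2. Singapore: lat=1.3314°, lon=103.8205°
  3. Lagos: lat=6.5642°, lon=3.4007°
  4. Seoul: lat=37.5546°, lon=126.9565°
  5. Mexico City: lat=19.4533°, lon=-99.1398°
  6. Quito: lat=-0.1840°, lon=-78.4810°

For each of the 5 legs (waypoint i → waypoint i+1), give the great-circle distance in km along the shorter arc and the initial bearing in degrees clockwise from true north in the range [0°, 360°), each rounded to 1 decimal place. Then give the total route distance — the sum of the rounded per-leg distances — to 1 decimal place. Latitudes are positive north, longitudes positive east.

Leg 1: φ1=-0.1084286, φ2=0.0232373, Δφ=0.1316659, Δλ=-0.0523005 rad; a=sin²(Δφ/2)+cosφ1·cosφ2·sin²(Δλ/2)=0.0050072015; c=2·atan2(√a, √(1-a))=0.141641538; dist=6371·c=902.398 ≈ 902.4 km; running total=902.4 km
Leg 1 bearing: y=sinΔλ·cosφ2=-0.05226258, x=cosφ1·sinφ2-sinφ1·cosφ2·cosΔλ=0.13113787; θ=atan2(y, x)=-21.7288° <0 so +360° → 338.2712° ≈ 338.3°
Leg 2: φ1=0.0232373, φ2=0.1145669, Δφ=0.0913296, Δλ=-1.7526561 rad; a=sin²(Δφ/2)+cosφ1·cosφ2·sin²(Δλ/2)=0.5884843578; c=2·atan2(√a, √(1-a))=1.748702024; dist=6371·c=11140.981 ≈ 11141.0 km; running total=12043.4 km
Leg 2 bearing: y=sinΔλ·cosφ2=-0.97706153, x=cosφ1·sinφ2-sinφ1·cosφ2·cosΔλ=0.11846033; θ=atan2(y, x)=-83.0871° <0 so +360° → 276.9129° ≈ 276.9°
Leg 3: φ1=0.1145669, φ2=0.6554514, Δφ=0.5408845, Δλ=2.1564555 rad; a=sin²(Δφ/2)+cosφ1·cosφ2·sin²(Δλ/2)=0.6828268735; c=2·atan2(√a, √(1-a))=1.945131420; dist=6371·c=12392.432 ≈ 12392.4 km; running total=24435.8 km
Leg 3 bearing: y=sinΔλ·cosφ2=0.66065560, x=cosφ1·sinφ2-sinφ1·cosφ2·cosΔλ=0.65561537; θ=atan2(y, x)=45.2194° ≈ 45.2°
Leg 4: φ1=0.6554514, φ2=0.3395241, Δφ=-0.3159273, Δλ=-3.9461249 rad; a=sin²(Δφ/2)+cosφ1·cosφ2·sin²(Δλ/2)=0.6576855621; c=2·atan2(√a, √(1-a))=1.891644037; dist=6371·c=12051.664 ≈ 12051.7 km; running total=36487.5 km
Leg 4 bearing: y=sinΔλ·cosφ2=0.67937497, x=cosφ1·sinφ2-sinφ1·cosφ2·cosΔλ=0.66256374; θ=atan2(y, x)=45.7177° ≈ 45.7°
Leg 5: φ1=0.3395241, φ2=-0.0032114, Δφ=-0.3427355, Δλ=0.3605641 rad; a=sin²(Δφ/2)+cosφ1·cosφ2·sin²(Δλ/2)=0.0593960288; c=2·atan2(√a, √(1-a))=0.492384926; dist=6371·c=3136.984 ≈ 3137.0 km; running total=39624.5 km
Leg 5 bearing: y=sinΔλ·cosφ2=0.35280028, x=cosφ1·sinφ2-sinφ1·cosφ2·cosΔλ=-0.31464985; θ=atan2(y, x)=131.7286° ≈ 131.7°

Leg 1: dist=902.4 km, bearing=338.3°
Leg 2: dist=11141.0 km, bearing=276.9°
Leg 3: dist=12392.4 km, bearing=45.2°
Leg 4: dist=12051.7 km, bearing=45.7°
Leg 5: dist=3137.0 km, bearing=131.7°
Total: 39624.5 km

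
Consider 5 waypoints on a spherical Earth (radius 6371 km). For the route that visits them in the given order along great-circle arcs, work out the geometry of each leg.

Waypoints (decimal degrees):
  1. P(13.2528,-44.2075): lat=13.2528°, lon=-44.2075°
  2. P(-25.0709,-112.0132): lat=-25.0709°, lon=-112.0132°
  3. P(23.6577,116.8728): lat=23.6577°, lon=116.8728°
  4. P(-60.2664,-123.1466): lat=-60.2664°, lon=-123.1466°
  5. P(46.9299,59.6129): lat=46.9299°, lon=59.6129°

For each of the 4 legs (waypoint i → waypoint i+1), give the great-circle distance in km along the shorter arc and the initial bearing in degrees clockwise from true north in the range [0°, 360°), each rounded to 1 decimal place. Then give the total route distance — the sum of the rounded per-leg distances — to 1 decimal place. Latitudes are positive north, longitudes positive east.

Leg 1: φ1=0.2313050, φ2=-0.4375698, Δφ=-0.6688747, Δλ=-1.1834327 rad; a=sin²(Δφ/2)+cosφ1·cosφ2·sin²(Δλ/2)=0.3820474993; c=2·atan2(√a, √(1-a))=1.332646578; dist=6371·c=8490.291 ≈ 8490.3 km; running total=8490.3 km
Leg 1 bearing: y=sinΔλ·cosφ2=-0.83867292, x=cosφ1·sinφ2-sinφ1·cosφ2·cosΔλ=-0.49089363; θ=atan2(y, x)=-120.3414° <0 so +360° → 239.6586° ≈ 239.7°
Leg 2: φ1=-0.4375698, φ2=0.4129048, Δφ=0.8504745, Δλ=3.9948143 rad; a=sin²(Δφ/2)+cosφ1·cosφ2·sin²(Δλ/2)=0.8577930582; c=2·atan2(√a, √(1-a))=2.368259151; dist=6371·c=15088.179 ≈ 15088.2 km; running total=23578.5 km
Leg 2 bearing: y=sinΔλ·cosφ2=-0.69008609, x=cosφ1·sinφ2-sinφ1·cosφ2·cosΔλ=0.10824831; θ=atan2(y, x)=-81.0851° <0 so +360° → 278.9149° ≈ 278.9°
Leg 3: φ1=0.4129048, φ2=-1.0518471, Δφ=-1.4647519, Δλ=-4.1891288 rad; a=sin²(Δφ/2)+cosφ1·cosφ2·sin²(Δλ/2)=0.7877252606; c=2·atan2(√a, √(1-a))=2.183951238; dist=6371·c=13913.953 ≈ 13914.0 km; running total=37492.5 km
Leg 3 bearing: y=sinΔλ·cosφ2=0.42960481, x=cosφ1·sinφ2-sinφ1·cosφ2·cosΔλ=-0.69591408; θ=atan2(y, x)=148.3120° ≈ 148.3°
Leg 4: φ1=-1.0518471, φ2=0.8190813, Δφ=1.8709284, Δλ=3.1897550 rad; a=sin²(Δφ/2)+cosφ1·cosφ2·sin²(Δλ/2)=0.9863196905; c=2·atan2(√a, √(1-a))=2.907130270; dist=6371·c=18521.327 ≈ 18521.3 km; running total=56013.8 km
Leg 4 bearing: y=sinΔλ·cosφ2=-0.03287701, x=cosφ1·sinφ2-sinφ1·cosφ2·cosΔλ=-0.22998204; θ=atan2(y, x)=-171.8644° <0 so +360° → 188.1356° ≈ 188.1°

Leg 1: dist=8490.3 km, bearing=239.7°
Leg 2: dist=15088.2 km, bearing=278.9°
Leg 3: dist=13914.0 km, bearing=148.3°
Leg 4: dist=18521.3 km, bearing=188.1°
Total: 56013.8 km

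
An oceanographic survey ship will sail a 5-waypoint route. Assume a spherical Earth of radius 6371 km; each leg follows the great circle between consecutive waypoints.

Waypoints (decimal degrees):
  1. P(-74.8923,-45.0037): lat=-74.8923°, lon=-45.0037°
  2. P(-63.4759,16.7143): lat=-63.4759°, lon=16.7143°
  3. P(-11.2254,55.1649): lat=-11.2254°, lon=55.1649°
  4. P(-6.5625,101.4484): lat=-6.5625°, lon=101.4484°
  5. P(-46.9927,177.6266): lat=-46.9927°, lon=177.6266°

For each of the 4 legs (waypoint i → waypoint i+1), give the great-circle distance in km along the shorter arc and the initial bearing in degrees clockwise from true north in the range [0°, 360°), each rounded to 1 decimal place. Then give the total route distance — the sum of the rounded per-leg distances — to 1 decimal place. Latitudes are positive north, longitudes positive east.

Leg 1: φ1=-1.3071172, φ2=-1.1078635, Δφ=0.1992538, Δλ=1.0771823 rad; a=sin²(Δφ/2)+cosφ1·cosφ2·sin²(Δλ/2)=0.0405149234; c=2·atan2(√a, √(1-a))=0.405335497; dist=6371·c=2582.392 ≈ 2582.4 km; running total=2582.4 km
Leg 1 bearing: y=sinΔλ·cosφ2=0.39326497, x=cosφ1·sinφ2-sinφ1·cosφ2·cosΔλ=-0.02892271; θ=atan2(y, x)=94.2063° ≈ 94.2°
Leg 2: φ1=-1.1078635, φ2=-0.1959202, Δφ=0.9119433, Δλ=0.6710896 rad; a=sin²(Δφ/2)+cosφ1·cosφ2·sin²(Δλ/2)=0.2413894806; c=2·atan2(√a, √(1-a))=1.027195586; dist=6371·c=6544.263 ≈ 6544.3 km; running total=9126.7 km
Leg 2 bearing: y=sinΔλ·cosφ2=0.60994320, x=cosφ1·sinφ2-sinφ1·cosφ2·cosΔλ=0.60037629; θ=atan2(y, x)=45.4529° ≈ 45.5°
Leg 3: φ1=-0.1959202, φ2=-0.1145372, Δφ=0.0813830, Δλ=0.8077995 rad; a=sin²(Δφ/2)+cosφ1·cosφ2·sin²(Δλ/2)=0.1521620510; c=2·atan2(√a, √(1-a))=0.801435958; dist=6371·c=5105.948 ≈ 5105.9 km; running total=14232.6 km
Leg 3 bearing: y=sinΔλ·cosφ2=0.71803242, x=cosφ1·sinφ2-sinφ1·cosφ2·cosΔλ=0.02155202; θ=atan2(y, x)=88.2808° ≈ 88.3°
Leg 4: φ1=-0.1145372, φ2=-0.8201773, Δφ=-0.7056401, Δλ=1.3295604 rad; a=sin²(Δφ/2)+cosφ1·cosφ2·sin²(Δλ/2)=0.3772698862; c=2·atan2(√a, √(1-a))=1.322801911; dist=6371·c=8427.571 ≈ 8427.6 km; running total=22660.2 km
Leg 4 bearing: y=sinΔλ·cosφ2=0.66234052, x=cosφ1·sinφ2-sinφ1·cosφ2·cosΔλ=-0.70785190; θ=atan2(y, x)=136.9024° ≈ 136.9°

Leg 1: dist=2582.4 km, bearing=94.2°
Leg 2: dist=6544.3 km, bearing=45.5°
Leg 3: dist=5105.9 km, bearing=88.3°
Leg 4: dist=8427.6 km, bearing=136.9°
Total: 22660.2 km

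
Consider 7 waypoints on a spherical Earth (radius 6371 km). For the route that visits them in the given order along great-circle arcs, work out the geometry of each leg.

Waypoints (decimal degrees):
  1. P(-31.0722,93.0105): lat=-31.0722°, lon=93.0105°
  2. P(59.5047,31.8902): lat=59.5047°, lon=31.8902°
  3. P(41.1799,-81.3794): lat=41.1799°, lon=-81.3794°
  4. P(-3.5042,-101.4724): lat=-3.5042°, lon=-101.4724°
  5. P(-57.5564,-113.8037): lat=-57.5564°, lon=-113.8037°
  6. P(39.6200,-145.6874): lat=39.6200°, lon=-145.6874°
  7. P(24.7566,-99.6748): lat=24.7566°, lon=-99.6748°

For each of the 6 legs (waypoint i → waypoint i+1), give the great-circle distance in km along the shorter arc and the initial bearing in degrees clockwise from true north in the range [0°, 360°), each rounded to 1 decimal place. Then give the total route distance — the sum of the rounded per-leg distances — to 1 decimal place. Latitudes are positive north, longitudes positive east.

Leg 1: dist=11517.5 km, bearing=332.8°
Leg 2: dist=7270.9 km, bearing=310.5°
Leg 3: dist=5370.4 km, bearing=207.3°
Leg 4: dist=6107.0 km, bearing=188.0°
Leg 5: dist=11207.7 km, bearing=335.5°
Leg 6: dist=4577.1 km, bearing=96.9°
Total: 46050.6 km

Leg 1: φ1=-0.5423122, φ2=1.0385529, Δφ=1.5808651, Δλ=-1.0667505 rad; a=sin²(Δφ/2)+cosφ1·cosφ2·sin²(Δλ/2)=0.6173986830; c=2·atan2(√a, √(1-a))=1.807806428; dist=6371·c=11517.535 ≈ 11517.5 km; running total=11517.5 km
Leg 1 bearing: y=sinΔλ·cosφ2=-0.44435682, x=cosφ1·sinφ2-sinφ1·cosφ2·cosΔλ=0.86453295; θ=atan2(y, x)=-27.2025° <0 so +360° → 332.7975° ≈ 332.8°
Leg 2: φ1=1.0385529, φ2=0.7187248, Δφ=-0.3198281, Δλ=-1.9769275 rad; a=sin²(Δφ/2)+cosφ1·cosφ2·sin²(Δλ/2)=0.2917719465; c=2·atan2(√a, √(1-a))=1.141252507; dist=6371·c=7270.920 ≈ 7270.9 km; running total=18788.4 km
Leg 2 bearing: y=sinΔλ·cosφ2=-0.69142280, x=cosφ1·sinφ2-sinφ1·cosφ2·cosΔλ=0.59033789; θ=atan2(y, x)=-49.5092° <0 so +360° → 310.4908° ≈ 310.5°
Leg 3: φ1=0.7187248, φ2=-0.0611598, Δφ=-0.7798847, Δλ=-0.3506890 rad; a=sin²(Δφ/2)+cosφ1·cosφ2·sin²(Δλ/2)=0.1673642884; c=2·atan2(√a, √(1-a))=0.842939023; dist=6371·c=5370.365 ≈ 5370.4 km; running total=24158.8 km
Leg 3 bearing: y=sinΔλ·cosφ2=-0.34290264, x=cosφ1·sinφ2-sinφ1·cosφ2·cosΔλ=-0.66319809; θ=atan2(y, x)=-152.6590° <0 so +360° → 207.3410° ≈ 207.3°
Leg 4: φ1=-0.0611598, φ2=-1.0045487, Δφ=-0.9433889, Δλ=-0.2152218 rad; a=sin²(Δφ/2)+cosφ1·cosφ2·sin²(Δλ/2)=0.2126528833; c=2·atan2(√a, √(1-a))=0.958565857; dist=6371·c=6107.023 ≈ 6107.0 km; running total=30265.8 km
Leg 4 bearing: y=sinΔλ·cosφ2=-0.11457055, x=cosφ1·sinφ2-sinφ1·cosφ2·cosΔλ=-0.81030866; θ=atan2(y, x)=-171.9522° <0 so +360° → 188.0478° ≈ 188.0°
Leg 5: φ1=-1.0045487, φ2=0.6914994, Δφ=1.6960481, Δλ=-0.5564755 rad; a=sin²(Δφ/2)+cosφ1·cosφ2·sin²(Δλ/2)=0.5936364893; c=2·atan2(√a, √(1-a))=1.759181598; dist=6371·c=11207.746 ≈ 11207.7 km; running total=41473.5 km
Leg 5 bearing: y=sinΔλ·cosφ2=-0.40686507, x=cosφ1·sinφ2-sinφ1·cosφ2·cosΔλ=0.89408593; θ=atan2(y, x)=-24.4685° <0 so +360° → 335.5315° ≈ 335.5°
Leg 6: φ1=0.6914994, φ2=0.4320842, Δφ=-0.2594153, Δλ=0.8030714 rad; a=sin²(Δφ/2)+cosφ1·cosφ2·sin²(Δλ/2)=0.1235780543; c=2·atan2(√a, √(1-a))=0.718424143; dist=6371·c=4577.080 ≈ 4577.1 km; running total=46050.6 km
Leg 6 bearing: y=sinΔλ·cosφ2=0.65336754, x=cosφ1·sinφ2-sinφ1·cosφ2·cosΔλ=-0.07960484; θ=atan2(y, x)=96.9466° ≈ 96.9°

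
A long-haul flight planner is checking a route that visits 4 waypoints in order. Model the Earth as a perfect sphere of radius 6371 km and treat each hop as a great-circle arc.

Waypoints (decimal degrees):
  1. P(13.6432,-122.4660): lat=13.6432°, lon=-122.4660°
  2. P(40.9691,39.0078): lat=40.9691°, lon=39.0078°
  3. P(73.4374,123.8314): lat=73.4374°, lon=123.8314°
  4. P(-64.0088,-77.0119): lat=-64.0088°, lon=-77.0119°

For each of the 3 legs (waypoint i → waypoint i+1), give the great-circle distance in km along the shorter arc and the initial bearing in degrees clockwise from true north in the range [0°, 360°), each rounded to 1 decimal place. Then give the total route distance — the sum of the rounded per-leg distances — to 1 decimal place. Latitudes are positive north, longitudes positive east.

Leg 1: dist=13650.0 km, bearing=16.6°
Leg 2: dist=5517.4 km, bearing=21.9°
Leg 3: dist=18685.9 km, bearing=48.8°
Total: 37853.3 km

Leg 1: φ1=0.2381188, φ2=0.7150457, Δφ=0.4769269, Δλ=2.8182495 rad; a=sin²(Δφ/2)+cosφ1·cosφ2·sin²(Δλ/2)=0.7705408510; c=2·atan2(√a, √(1-a))=2.142519160; dist=6371·c=13649.990 ≈ 13650.0 km; running total=13650.0 km
Leg 1 bearing: y=sinΔλ·cosφ2=0.23991250, x=cosφ1·sinφ2-sinφ1·cosφ2·cosΔλ=0.80602269; θ=atan2(y, x)=16.5756° ≈ 16.6°
Leg 2: φ1=0.7150457, φ2=1.2817244, Δφ=0.5666787, Δλ=1.4804511 rad; a=sin²(Δφ/2)+cosφ1·cosφ2·sin²(Δλ/2)=0.1760661672; c=2·atan2(√a, √(1-a))=0.866014481; dist=6371·c=5517.378 ≈ 5517.4 km; running total=19167.4 km
Leg 2 bearing: y=sinΔλ·cosφ2=0.28390017, x=cosφ1·sinφ2-sinφ1·cosφ2·cosΔλ=0.70687211; θ=atan2(y, x)=21.8818° ≈ 21.9°
Leg 3: φ1=1.2817244, φ2=-1.1171643, Δφ=-2.3988887, Δλ=-3.5053769 rad; a=sin²(Δφ/2)+cosφ1·cosφ2·sin²(Δλ/2)=0.9891575604; c=2·atan2(√a, √(1-a))=2.932960403; dist=6371·c=18685.891 ≈ 18685.9 km; running total=37853.3 km
Leg 3 bearing: y=sinΔλ·cosφ2=0.15592918, x=cosφ1·sinφ2-sinφ1·cosφ2·cosΔλ=0.13632907; θ=atan2(y, x)=48.8368° ≈ 48.8°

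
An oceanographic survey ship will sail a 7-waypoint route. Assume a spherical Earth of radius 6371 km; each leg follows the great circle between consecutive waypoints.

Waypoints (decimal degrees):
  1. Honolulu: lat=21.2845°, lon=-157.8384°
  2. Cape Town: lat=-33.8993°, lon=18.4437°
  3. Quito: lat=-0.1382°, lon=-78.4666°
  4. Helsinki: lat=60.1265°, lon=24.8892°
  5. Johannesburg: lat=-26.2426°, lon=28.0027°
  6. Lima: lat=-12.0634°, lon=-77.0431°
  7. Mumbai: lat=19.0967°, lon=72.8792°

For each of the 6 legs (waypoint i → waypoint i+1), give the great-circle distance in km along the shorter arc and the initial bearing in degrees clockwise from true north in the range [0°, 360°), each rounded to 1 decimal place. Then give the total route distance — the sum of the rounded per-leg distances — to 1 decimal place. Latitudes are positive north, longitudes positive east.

Leg 1: dist=18565.7 km, bearing=166.2°
Leg 2: dist=10636.2 km, bearing=266.0°
Leg 3: dist=10755.6 km, bearing=29.2°
Leg 4: dist=9608.0 km, bearing=177.2°
Leg 5: dist=10872.1 km, bearing=252.4°
Leg 6: dist=16705.0 km, bearing=72.5°
Total: 77142.6 km

Leg 1: φ1=0.3714846, φ2=-0.5916544, Δφ=-0.9631390, Δλ=3.0767031 rad; a=sin²(Δφ/2)+cosφ1·cosφ2·sin²(Δλ/2)=0.9871163419; c=2·atan2(√a, √(1-a))=2.914089941; dist=6371·c=18565.667 ≈ 18565.7 km; running total=18565.7 km
Leg 1 bearing: y=sinΔλ·cosφ2=0.05382181, x=cosφ1·sinφ2-sinφ1·cosφ2·cosΔλ=-0.21902943; θ=atan2(y, x)=166.1943° ≈ 166.2°
Leg 2: φ1=-0.5916544, φ2=-0.0024120, Δφ=0.5892424, Δλ=-1.6914038 rad; a=sin²(Δφ/2)+cosφ1·cosφ2·sin²(Δλ/2)=0.5492592145; c=2·atan2(√a, √(1-a))=1.669474824; dist=6371·c=10636.224 ≈ 10636.2 km; running total=29201.9 km
Leg 2 bearing: y=sinΔλ·cosφ2=-0.99273284, x=cosφ1·sinφ2-sinφ1·cosφ2·cosΔλ=-0.06910590; θ=atan2(y, x)=-93.9820° <0 so +360° → 266.0180° ≈ 266.0°
Leg 3: φ1=-0.0024120, φ2=1.0494054, Δφ=1.0518174, Δλ=1.8038990 rad; a=sin²(Δφ/2)+cosφ1·cosφ2·sin²(Δλ/2)=0.5585739773; c=2·atan2(√a, √(1-a))=1.688213899; dist=6371·c=10755.611 ≈ 10755.6 km; running total=39957.5 km
Leg 3 bearing: y=sinΔλ·cosφ2=0.48461567, x=cosφ1·sinφ2-sinφ1·cosφ2·cosΔλ=0.86684717; θ=atan2(y, x)=29.2076° ≈ 29.2°
Leg 4: φ1=1.0494054, φ2=-0.4580198, Δφ=-1.5074252, Δλ=0.0543408 rad; a=sin²(Δφ/2)+cosφ1·cosφ2·sin²(Δλ/2)=0.4686653464; c=2·atan2(√a, √(1-a))=1.508085925; dist=6371·c=9608.015 ≈ 9608.0 km; running total=49565.5 km
Leg 4 bearing: y=sinΔλ·cosφ2=0.04871593, x=cosφ1·sinφ2-sinφ1·cosφ2·cosΔλ=-0.99684468; θ=atan2(y, x)=177.2022° ≈ 177.2°
Leg 5: φ1=-0.4580198, φ2=-0.2105460, Δφ=0.2474737, Δλ=-1.8333951 rad; a=sin²(Δφ/2)+cosφ1·cosφ2·sin²(Δλ/2)=0.5676409240; c=2·atan2(√a, √(1-a))=1.706494247; dist=6371·c=10872.075 ≈ 10872.1 km; running total=60437.6 km
Leg 5 bearing: y=sinΔλ·cosφ2=-0.94439261, x=cosφ1·sinφ2-sinφ1·cosφ2·cosΔλ=-0.29970223; θ=atan2(y, x)=-107.6068° <0 so +360° → 252.3932° ≈ 252.4°
Leg 6: φ1=-0.2105460, φ2=0.3333003, Δφ=0.5438463, Δλ=2.6166378 rad; a=sin²(Δφ/2)+cosφ1·cosφ2·sin²(Δλ/2)=0.9340209508; c=2·atan2(√a, √(1-a))=2.622041070; dist=6371·c=16705.024 ≈ 16705.0 km; running total=77142.6 km
Leg 6 bearing: y=sinΔλ·cosφ2=0.47359325, x=cosφ1·sinφ2-sinφ1·cosφ2·cosΔλ=0.14903923; θ=atan2(y, x)=72.5313° ≈ 72.5°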